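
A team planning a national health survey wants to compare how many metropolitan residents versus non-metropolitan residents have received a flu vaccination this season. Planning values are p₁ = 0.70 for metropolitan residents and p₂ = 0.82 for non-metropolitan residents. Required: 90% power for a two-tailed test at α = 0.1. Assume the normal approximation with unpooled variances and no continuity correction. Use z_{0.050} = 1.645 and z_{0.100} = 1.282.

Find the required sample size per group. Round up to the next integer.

n = 213 per group

n = (z_{α/2} + z_β)² · [p₁(1−p₁) + p₂(1−p₂)] / (p₁ − p₂)²
  = (1.645 + 1.282)² · (0.70·0.30 + 0.82·0.18) / (-0.12)²
  = (2.927)² · (0.2100 + 0.1476) / 0.0144
  = 8.5673 · 0.3576 / 0.0144
  = 212.76
Round up → n = 213 per group.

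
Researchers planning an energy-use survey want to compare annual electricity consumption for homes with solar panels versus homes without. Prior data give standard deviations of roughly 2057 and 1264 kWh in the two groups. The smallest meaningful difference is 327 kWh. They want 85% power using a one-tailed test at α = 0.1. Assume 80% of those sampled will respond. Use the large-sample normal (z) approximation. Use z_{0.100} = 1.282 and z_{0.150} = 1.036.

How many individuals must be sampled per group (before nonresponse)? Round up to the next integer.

n = (z_α + z_β)² · (σ₁² + σ₂²) / δ²
  = (1.282 + 1.036)² · (2057² + 1264² = 5828945) / 327²
  = 5.3731 · 5828945 / 106929
  = 292.90
Adjust for 80% response: 292.90 / 0.80 = 366.13.
Round up → n = 367 per group.

n = 367 per group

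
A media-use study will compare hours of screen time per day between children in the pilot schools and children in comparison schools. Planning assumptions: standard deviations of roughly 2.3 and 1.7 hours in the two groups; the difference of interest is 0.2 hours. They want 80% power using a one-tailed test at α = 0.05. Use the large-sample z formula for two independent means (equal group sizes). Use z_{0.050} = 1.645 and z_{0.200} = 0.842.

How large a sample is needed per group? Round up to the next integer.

n = 1265 per group

n = (z_α + z_β)² · (σ₁² + σ₂²) / δ²
  = (1.645 + 0.842)² · (2.3² + 1.7² = 8.18) / 0.2²
  = 6.1852 · 8.18 / 0.04
  = 1264.87
Round up → n = 1265 per group.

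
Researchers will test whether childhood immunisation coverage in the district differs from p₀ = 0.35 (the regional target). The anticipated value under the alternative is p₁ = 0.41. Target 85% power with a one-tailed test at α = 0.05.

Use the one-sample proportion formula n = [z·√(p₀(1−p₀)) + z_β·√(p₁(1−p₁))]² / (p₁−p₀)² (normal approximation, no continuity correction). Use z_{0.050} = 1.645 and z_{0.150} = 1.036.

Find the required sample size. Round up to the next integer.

n = [z_α·√(p₀q₀) + z_β·√(p₁q₁)]² / (p₁ − p₀)²
  = [1.645·√(0.35·0.65) + 1.036·√(0.41·0.59)]² / (0.06)²
  = [1.645·0.4770 + 1.036·0.4918]² / 0.0036
  = [1.2942]² / 0.0036
  = 465.23
Round up → n = 466.

n = 466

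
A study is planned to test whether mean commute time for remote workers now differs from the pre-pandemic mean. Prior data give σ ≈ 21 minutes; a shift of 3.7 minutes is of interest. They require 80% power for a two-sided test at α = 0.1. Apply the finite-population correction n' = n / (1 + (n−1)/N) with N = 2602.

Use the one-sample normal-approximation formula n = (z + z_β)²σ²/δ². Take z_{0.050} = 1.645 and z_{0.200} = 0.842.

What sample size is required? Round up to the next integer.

n = (z_{α/2} + z_β)² · σ² / δ²
  = (1.645 + 0.842)² · 21² / 3.7²
  = 6.1852 · 441 / 13.69
  = 199.24
Finite-population correction (N = 2602): 199.24 / (1 + (199.24 − 1)/2602) = 185.14.
Round up → n = 186.

n = 186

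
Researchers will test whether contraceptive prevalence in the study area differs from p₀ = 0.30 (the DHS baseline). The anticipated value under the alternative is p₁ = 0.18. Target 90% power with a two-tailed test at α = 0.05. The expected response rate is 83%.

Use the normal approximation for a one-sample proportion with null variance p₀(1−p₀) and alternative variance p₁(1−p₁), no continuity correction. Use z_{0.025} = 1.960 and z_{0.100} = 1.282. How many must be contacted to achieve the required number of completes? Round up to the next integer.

n = 162

n = [z_{α/2}·√(p₀q₀) + z_β·√(p₁q₁)]² / (p₁ − p₀)²
  = [1.960·√(0.30·0.70) + 1.282·√(0.18·0.82)]² / (-0.12)²
  = [1.960·0.4583 + 1.282·0.3842]² / 0.0144
  = [1.3907]² / 0.0144
  = 134.31
Adjust for 83% response: 134.31 / 0.83 = 161.82.
Round up → n = 162.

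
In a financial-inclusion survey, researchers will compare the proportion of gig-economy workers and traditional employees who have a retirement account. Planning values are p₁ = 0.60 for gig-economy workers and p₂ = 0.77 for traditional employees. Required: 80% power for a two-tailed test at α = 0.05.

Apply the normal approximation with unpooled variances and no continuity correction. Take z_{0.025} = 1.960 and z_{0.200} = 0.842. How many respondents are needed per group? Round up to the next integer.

n = 114 per group

n = (z_{α/2} + z_β)² · [p₁(1−p₁) + p₂(1−p₂)] / (p₁ − p₂)²
  = (1.960 + 0.842)² · (0.60·0.40 + 0.77·0.23) / (-0.17)²
  = (2.802)² · (0.2400 + 0.1771) / 0.0289
  = 7.8512 · 0.4171 / 0.0289
  = 113.31
Round up → n = 114 per group.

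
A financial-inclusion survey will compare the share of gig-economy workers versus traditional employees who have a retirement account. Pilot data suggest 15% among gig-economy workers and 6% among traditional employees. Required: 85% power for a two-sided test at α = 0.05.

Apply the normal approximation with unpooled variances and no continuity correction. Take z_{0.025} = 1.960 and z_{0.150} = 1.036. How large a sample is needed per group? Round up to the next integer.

n = 204 per group

n = (z_{α/2} + z_β)² · [p₁(1−p₁) + p₂(1−p₂)] / (p₁ − p₂)²
  = (1.960 + 1.036)² · (0.15·0.85 + 0.06·0.94) / (0.09)²
  = (2.996)² · (0.1275 + 0.0564) / 0.0081
  = 8.9760 · 0.1839 / 0.0081
  = 203.79
Round up → n = 204 per group.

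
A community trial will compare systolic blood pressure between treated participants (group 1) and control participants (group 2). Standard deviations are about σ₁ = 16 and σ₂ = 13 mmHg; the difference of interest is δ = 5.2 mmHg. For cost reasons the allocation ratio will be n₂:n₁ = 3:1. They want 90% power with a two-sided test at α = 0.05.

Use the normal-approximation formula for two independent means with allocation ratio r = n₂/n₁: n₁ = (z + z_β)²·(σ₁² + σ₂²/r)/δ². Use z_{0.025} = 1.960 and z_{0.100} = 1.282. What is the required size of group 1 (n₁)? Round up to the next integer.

n₁ = (z_{α/2} + z_β)² · (σ₁² + σ₂²/r) / δ²
   = (1.960 + 1.282)² · (16² + 13²/3) / 5.2²
   = 10.5106 · (256 + 56.3333) / 27.04
   = 10.5106 · 312.3333 / 27.04
   = 121.41
Round up → n₁ = 122; n₂ = r·n₁ = 3 × 122 = 366.

n₁ = 122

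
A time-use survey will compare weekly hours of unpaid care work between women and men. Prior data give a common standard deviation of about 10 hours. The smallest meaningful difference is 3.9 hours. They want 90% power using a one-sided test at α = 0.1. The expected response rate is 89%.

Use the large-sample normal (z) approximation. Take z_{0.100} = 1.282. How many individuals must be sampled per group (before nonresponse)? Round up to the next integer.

n = (z_α + z_β)² · (σ₁² + σ₂²) / δ²
  = (1.282 + 1.282)² · (2·10² = 200) / 3.9²
  = 6.5741 · 200 / 15.21
  = 86.44
Adjust for 89% response: 86.44 / 0.89 = 97.13.
Round up → n = 98 per group.

n = 98 per group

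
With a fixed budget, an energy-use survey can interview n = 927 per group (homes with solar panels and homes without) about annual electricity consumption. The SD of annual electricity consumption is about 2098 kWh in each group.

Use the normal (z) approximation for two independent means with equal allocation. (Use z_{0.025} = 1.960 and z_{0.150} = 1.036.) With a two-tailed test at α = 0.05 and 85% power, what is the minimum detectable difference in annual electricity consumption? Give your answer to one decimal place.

δ = (z_{α/2} + z_β) · √((σ₁²+σ₂²)/n)
  = (1.960 + 1.036) · √(8803208/927)
  = 2.996 · √9496.4
  = 2.996 · 97.4497
  = 291.9594

Minimum detectable difference ≈ 292.0 kWh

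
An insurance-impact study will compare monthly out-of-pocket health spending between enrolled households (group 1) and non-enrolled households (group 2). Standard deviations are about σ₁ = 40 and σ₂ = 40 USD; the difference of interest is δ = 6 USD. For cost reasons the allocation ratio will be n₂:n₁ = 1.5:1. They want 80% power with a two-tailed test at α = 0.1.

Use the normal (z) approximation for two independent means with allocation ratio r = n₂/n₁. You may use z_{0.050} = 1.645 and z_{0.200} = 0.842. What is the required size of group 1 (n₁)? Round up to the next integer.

n₁ = (z_{α/2} + z_β)² · (σ₁² + σ₂²/r) / δ²
   = (1.645 + 0.842)² · (40² + 40²/1.5) / 6²
   = 6.1852 · (1600 + 1066.7) / 36
   = 6.1852 · 2666.7 / 36
   = 458.16
Round up → n₁ = 459; n₂ = r·n₁ = 1.5 × 459 = 689.

n₁ = 459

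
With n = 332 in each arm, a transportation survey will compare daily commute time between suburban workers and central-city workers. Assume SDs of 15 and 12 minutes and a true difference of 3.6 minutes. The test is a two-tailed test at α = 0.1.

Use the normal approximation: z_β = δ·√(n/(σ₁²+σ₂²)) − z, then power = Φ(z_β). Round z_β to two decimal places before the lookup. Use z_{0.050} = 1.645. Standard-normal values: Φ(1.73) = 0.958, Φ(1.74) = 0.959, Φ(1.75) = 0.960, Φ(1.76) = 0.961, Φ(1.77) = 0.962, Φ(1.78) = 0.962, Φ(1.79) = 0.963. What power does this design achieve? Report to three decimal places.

Power ≈ 0.962

z_β = δ·√(n/(σ₁²+σ₂²)) − z_{α/2}
    = 3.6 · √(332/369) − 1.645
    = 3.6 · 0.94854 − 1.645
    = 3.4147 − 1.645 = 1.7697 → 1.77
Power = Φ(1.77) = 0.962.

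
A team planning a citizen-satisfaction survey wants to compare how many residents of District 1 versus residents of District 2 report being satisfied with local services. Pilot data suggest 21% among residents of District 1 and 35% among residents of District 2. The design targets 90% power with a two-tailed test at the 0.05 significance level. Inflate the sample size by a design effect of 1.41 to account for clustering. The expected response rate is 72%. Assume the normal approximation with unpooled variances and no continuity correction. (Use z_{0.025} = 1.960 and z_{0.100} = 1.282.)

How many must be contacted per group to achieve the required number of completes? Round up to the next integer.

n = 414 per group

n = (z_{α/2} + z_β)² · [p₁(1−p₁) + p₂(1−p₂)] / (p₁ − p₂)²
  = (1.960 + 1.282)² · (0.21·0.79 + 0.35·0.65) / (-0.14)²
  = (3.242)² · (0.1659 + 0.2275) / 0.0196
  = 10.5106 · 0.3934 / 0.0196
  = 210.96
Design effect: 1.41 × 210.96 = 297.46.
Adjust for 72% response: 297.46 / 0.72 = 413.13.
Round up → n = 414 per group.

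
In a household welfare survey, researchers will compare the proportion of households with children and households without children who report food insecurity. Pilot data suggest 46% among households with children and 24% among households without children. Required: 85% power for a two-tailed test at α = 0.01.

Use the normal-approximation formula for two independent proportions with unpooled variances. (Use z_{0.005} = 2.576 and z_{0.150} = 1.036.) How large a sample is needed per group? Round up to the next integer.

n = 117 per group

n = (z_{α/2} + z_β)² · [p₁(1−p₁) + p₂(1−p₂)] / (p₁ − p₂)²
  = (2.576 + 1.036)² · (0.46·0.54 + 0.24·0.76) / (0.22)²
  = (3.612)² · (0.2484 + 0.1824) / 0.0484
  = 13.0465 · 0.4308 / 0.0484
  = 116.13
Round up → n = 117 per group.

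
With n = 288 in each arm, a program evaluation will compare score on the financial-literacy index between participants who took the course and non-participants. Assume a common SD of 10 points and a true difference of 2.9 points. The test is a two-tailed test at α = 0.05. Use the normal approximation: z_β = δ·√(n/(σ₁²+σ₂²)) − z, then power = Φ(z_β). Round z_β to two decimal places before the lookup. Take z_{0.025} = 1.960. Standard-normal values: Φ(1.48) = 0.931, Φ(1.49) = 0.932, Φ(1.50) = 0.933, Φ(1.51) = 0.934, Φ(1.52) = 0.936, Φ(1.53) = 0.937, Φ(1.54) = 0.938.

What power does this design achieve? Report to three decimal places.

Power ≈ 0.936

z_β = δ·√(n/(σ₁²+σ₂²)) − z_{α/2}
    = 2.9 · √(288/200) − 1.960
    = 2.9 · 1.20000 − 1.960
    = 3.4800 − 1.960 = 1.5200 → 1.52
Power = Φ(1.52) = 0.936.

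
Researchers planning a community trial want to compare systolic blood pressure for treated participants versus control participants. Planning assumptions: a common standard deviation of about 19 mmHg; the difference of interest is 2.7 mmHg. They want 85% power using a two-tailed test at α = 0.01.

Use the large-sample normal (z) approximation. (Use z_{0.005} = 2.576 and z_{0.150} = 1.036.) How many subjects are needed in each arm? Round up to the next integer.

n = 1293 per group

n = (z_{α/2} + z_β)² · (σ₁² + σ₂²) / δ²
  = (2.576 + 1.036)² · (2·19² = 722) / 2.7²
  = 13.0465 · 722 / 7.29
  = 1292.13
Round up → n = 1293 per group.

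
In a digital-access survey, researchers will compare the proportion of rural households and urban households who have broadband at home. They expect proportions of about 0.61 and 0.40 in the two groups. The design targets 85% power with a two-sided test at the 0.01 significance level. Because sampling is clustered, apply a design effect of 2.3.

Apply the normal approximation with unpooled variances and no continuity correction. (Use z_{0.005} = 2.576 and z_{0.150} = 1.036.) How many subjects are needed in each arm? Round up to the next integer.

n = (z_{α/2} + z_β)² · [p₁(1−p₁) + p₂(1−p₂)] / (p₁ − p₂)²
  = (2.576 + 1.036)² · (0.61·0.39 + 0.40·0.60) / (0.21)²
  = (3.612)² · (0.2379 + 0.2400) / 0.0441
  = 13.0465 · 0.4779 / 0.0441
  = 141.38
Design effect: 2.3 × 141.38 = 325.18.
Round up → n = 326 per group.

n = 326 per group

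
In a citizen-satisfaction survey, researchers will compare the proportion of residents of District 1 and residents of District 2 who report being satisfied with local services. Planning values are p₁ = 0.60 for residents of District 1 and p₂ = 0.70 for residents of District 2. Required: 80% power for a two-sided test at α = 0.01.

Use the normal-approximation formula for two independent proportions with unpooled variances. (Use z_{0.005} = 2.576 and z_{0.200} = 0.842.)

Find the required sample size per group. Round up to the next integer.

n = (z_{α/2} + z_β)² · [p₁(1−p₁) + p₂(1−p₂)] / (p₁ − p₂)²
  = (2.576 + 0.842)² · (0.60·0.40 + 0.70·0.30) / (-0.10)²
  = (3.418)² · (0.2400 + 0.2100) / 0.0100
  = 11.6827 · 0.4500 / 0.0100
  = 525.72
Round up → n = 526 per group.

n = 526 per group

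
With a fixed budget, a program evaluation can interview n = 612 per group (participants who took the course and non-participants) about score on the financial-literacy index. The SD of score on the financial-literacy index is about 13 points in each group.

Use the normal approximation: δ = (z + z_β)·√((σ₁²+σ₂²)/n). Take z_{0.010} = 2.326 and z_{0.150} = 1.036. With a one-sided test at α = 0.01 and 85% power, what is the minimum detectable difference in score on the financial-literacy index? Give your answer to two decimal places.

Minimum detectable difference ≈ 2.50 points

δ = (z_α + z_β) · √((σ₁²+σ₂²)/n)
  = (2.326 + 1.036) · √(338/612)
  = 3.362 · √0.55229
  = 3.362 · 0.7432
  = 2.4985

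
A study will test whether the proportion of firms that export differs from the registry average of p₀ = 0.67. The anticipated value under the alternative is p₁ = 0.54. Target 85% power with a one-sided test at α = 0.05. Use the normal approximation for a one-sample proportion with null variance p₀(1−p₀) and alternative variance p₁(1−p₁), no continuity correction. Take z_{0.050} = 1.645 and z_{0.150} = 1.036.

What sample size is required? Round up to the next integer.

n = [z_α·√(p₀q₀) + z_β·√(p₁q₁)]² / (p₁ − p₀)²
  = [1.645·√(0.67·0.33) + 1.036·√(0.54·0.46)]² / (-0.13)²
  = [1.645·0.4702 + 1.036·0.4984]² / 0.0169
  = [1.2898]² / 0.0169
  = 98.44
Round up → n = 99.

n = 99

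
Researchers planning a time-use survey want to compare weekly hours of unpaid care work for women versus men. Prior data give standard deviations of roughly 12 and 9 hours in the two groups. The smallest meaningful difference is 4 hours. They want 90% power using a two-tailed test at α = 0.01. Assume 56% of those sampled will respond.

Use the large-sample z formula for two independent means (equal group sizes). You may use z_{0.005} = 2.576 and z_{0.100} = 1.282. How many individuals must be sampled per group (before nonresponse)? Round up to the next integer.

n = 374 per group

n = (z_{α/2} + z_β)² · (σ₁² + σ₂²) / δ²
  = (2.576 + 1.282)² · (12² + 9² = 225) / 4²
  = 14.8842 · 225 / 16
  = 209.31
Adjust for 56% response: 209.31 / 0.56 = 373.77.
Round up → n = 374 per group.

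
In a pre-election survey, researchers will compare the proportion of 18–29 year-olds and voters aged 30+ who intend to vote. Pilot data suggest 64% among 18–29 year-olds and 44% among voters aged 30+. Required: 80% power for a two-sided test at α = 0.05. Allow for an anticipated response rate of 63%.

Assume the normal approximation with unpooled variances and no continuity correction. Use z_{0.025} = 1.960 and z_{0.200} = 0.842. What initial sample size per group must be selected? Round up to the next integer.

n = 149 per group

n = (z_{α/2} + z_β)² · [p₁(1−p₁) + p₂(1−p₂)] / (p₁ − p₂)²
  = (1.960 + 0.842)² · (0.64·0.36 + 0.44·0.56) / (0.20)²
  = (2.802)² · (0.2304 + 0.2464) / 0.0400
  = 7.8512 · 0.4768 / 0.0400
  = 93.59
Adjust for 63% response: 93.59 / 0.63 = 148.55.
Round up → n = 149 per group.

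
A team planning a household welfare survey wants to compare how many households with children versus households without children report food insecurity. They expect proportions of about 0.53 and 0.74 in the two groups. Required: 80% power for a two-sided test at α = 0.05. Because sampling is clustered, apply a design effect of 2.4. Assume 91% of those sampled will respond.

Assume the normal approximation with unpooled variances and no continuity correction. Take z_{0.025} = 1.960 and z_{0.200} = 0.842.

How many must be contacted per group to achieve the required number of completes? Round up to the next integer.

n = 208 per group

n = (z_{α/2} + z_β)² · [p₁(1−p₁) + p₂(1−p₂)] / (p₁ − p₂)²
  = (1.960 + 0.842)² · (0.53·0.47 + 0.74·0.26) / (-0.21)²
  = (2.802)² · (0.2491 + 0.1924) / 0.0441
  = 7.8512 · 0.4415 / 0.0441
  = 78.60
Design effect: 2.4 × 78.60 = 188.64.
Adjust for 91% response: 188.64 / 0.91 = 207.30.
Round up → n = 208 per group.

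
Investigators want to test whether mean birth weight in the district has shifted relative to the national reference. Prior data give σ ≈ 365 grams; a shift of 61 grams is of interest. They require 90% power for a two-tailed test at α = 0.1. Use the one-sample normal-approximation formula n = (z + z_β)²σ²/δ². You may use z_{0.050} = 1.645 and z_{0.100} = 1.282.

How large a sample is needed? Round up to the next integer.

n = (z_{α/2} + z_β)² · σ² / δ²
  = (1.645 + 1.282)² · 365² / 61²
  = 8.5673 · 133225 / 3721
  = 306.74
Round up → n = 307.

n = 307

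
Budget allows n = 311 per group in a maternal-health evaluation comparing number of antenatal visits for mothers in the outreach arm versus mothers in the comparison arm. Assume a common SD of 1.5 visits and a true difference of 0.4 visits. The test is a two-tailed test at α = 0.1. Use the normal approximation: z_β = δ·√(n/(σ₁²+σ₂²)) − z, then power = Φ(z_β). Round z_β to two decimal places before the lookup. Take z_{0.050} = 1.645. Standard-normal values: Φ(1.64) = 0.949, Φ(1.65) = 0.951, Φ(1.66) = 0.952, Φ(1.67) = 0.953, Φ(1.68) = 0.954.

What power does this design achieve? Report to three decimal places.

z_β = δ·√(n/(σ₁²+σ₂²)) − z_{α/2}
    = 0.4 · √(311/4.5) − 1.645
    = 0.4 · 8.31331 − 1.645
    = 3.3253 − 1.645 = 1.6803 → 1.68
Power = Φ(1.68) = 0.954.

Power ≈ 0.954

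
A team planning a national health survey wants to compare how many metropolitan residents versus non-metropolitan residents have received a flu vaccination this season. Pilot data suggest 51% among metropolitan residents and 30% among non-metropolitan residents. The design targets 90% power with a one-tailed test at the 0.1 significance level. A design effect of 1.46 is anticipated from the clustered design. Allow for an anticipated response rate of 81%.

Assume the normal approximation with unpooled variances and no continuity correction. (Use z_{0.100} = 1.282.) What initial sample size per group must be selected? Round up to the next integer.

n = 124 per group

n = (z_α + z_β)² · [p₁(1−p₁) + p₂(1−p₂)] / (p₁ − p₂)²
  = (1.282 + 1.282)² · (0.51·0.49 + 0.30·0.70) / (0.21)²
  = (2.564)² · (0.2499 + 0.2100) / 0.0441
  = 6.5741 · 0.4599 / 0.0441
  = 68.56
Design effect: 1.46 × 68.56 = 100.10.
Adjust for 81% response: 100.10 / 0.81 = 123.57.
Round up → n = 124 per group.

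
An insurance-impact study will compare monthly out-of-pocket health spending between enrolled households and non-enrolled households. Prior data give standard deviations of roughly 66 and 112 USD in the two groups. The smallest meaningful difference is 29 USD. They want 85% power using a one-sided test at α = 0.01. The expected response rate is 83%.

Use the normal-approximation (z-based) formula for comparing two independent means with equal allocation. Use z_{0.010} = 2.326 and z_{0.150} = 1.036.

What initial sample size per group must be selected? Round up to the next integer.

n = 274 per group

n = (z_α + z_β)² · (σ₁² + σ₂²) / δ²
  = (2.326 + 1.036)² · (66² + 112² = 16900) / 29²
  = 11.3030 · 16900 / 841
  = 227.14
Adjust for 83% response: 227.14 / 0.83 = 273.66.
Round up → n = 274 per group.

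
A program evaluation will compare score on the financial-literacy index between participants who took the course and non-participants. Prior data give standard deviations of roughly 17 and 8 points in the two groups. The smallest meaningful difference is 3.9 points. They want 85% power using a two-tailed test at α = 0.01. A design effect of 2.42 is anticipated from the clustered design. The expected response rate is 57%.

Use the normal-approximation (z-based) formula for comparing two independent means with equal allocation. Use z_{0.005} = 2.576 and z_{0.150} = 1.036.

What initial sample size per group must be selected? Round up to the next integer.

n = 1286 per group

n = (z_{α/2} + z_β)² · (σ₁² + σ₂²) / δ²
  = (2.576 + 1.036)² · (17² + 8² = 353) / 3.9²
  = 13.0465 · 353 / 15.21
  = 302.79
Design effect: 2.42 × 302.79 = 732.75.
Adjust for 57% response: 732.75 / 0.57 = 1285.53.
Round up → n = 1286 per group.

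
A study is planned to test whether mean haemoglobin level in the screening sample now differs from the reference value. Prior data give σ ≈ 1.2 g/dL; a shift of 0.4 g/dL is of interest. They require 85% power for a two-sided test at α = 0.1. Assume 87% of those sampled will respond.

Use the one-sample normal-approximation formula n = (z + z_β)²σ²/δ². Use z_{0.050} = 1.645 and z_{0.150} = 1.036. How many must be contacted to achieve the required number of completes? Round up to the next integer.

n = (z_{α/2} + z_β)² · σ² / δ²
  = (1.645 + 1.036)² · 1.2² / 0.4²
  = 7.1878 · 1.44 / 0.16
  = 64.69
Adjust for 87% response: 64.69 / 0.87 = 74.36.
Round up → n = 75.

n = 75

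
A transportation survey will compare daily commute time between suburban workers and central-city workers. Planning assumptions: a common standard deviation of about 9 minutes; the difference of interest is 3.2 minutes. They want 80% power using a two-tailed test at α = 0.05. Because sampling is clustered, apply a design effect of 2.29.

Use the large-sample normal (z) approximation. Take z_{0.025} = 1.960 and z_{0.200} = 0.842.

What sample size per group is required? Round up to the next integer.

n = 285 per group

n = (z_{α/2} + z_β)² · (σ₁² + σ₂²) / δ²
  = (1.960 + 0.842)² · (2·9² = 162) / 3.2²
  = 7.8512 · 162 / 10.24
  = 124.21
Design effect: 2.29 × 124.21 = 284.44.
Round up → n = 285 per group.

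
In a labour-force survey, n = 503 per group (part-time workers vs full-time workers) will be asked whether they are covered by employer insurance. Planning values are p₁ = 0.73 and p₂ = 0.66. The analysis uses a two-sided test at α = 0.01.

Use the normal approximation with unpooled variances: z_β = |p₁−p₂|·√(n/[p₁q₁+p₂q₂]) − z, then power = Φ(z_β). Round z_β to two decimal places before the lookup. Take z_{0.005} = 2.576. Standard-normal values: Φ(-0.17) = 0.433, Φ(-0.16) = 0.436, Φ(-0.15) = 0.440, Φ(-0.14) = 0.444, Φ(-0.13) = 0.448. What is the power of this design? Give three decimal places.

Power ≈ 0.436

z_β = |p₁−p₂|·√(n/[p₁q₁+p₂q₂]) − z_{α/2}
    = 0.07 · √(503/0.4215) − 2.576
    = 0.07 · 34.5450 − 2.576
    = 2.4182 − 2.576 = -0.1578 → -0.16
Power = Φ(-0.16) = 0.436.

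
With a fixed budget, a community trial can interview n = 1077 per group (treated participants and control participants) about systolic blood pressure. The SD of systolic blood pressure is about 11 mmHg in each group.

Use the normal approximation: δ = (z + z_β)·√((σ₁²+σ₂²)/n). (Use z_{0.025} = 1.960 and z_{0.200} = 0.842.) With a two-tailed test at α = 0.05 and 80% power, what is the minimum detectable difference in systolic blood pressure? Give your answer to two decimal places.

δ = (z_{α/2} + z_β) · √((σ₁²+σ₂²)/n)
  = (1.960 + 0.842) · √(242/1077)
  = 2.802 · √0.2247
  = 2.802 · 0.4740
  = 1.3282

Minimum detectable difference ≈ 1.33 mmHg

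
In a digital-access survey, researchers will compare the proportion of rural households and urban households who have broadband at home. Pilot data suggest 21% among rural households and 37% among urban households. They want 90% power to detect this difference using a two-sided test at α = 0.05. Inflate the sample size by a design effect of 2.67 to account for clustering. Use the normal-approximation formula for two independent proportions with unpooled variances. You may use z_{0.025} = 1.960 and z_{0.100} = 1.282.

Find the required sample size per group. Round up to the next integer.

n = (z_{α/2} + z_β)² · [p₁(1−p₁) + p₂(1−p₂)] / (p₁ − p₂)²
  = (1.960 + 1.282)² · (0.21·0.79 + 0.37·0.63) / (-0.16)²
  = (3.242)² · (0.1659 + 0.2331) / 0.0256
  = 10.5106 · 0.3990 / 0.0256
  = 163.82
Design effect: 2.67 × 163.82 = 437.39.
Round up → n = 438 per group.

n = 438 per group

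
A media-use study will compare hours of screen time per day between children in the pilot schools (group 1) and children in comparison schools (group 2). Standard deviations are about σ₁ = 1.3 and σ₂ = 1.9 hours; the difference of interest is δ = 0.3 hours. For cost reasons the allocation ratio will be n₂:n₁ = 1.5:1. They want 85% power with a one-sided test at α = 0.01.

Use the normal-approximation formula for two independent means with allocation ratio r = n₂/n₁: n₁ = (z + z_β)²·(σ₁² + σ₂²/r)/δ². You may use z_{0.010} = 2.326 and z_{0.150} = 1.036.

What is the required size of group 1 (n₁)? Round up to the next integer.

n₁ = (z_α + z_β)² · (σ₁² + σ₂²/r) / δ²
   = (2.326 + 1.036)² · (1.3² + 1.9²/1.5) / 0.3²
   = 11.3030 · (1.69 + 2.4067) / 0.09
   = 11.3030 · 4.0967 / 0.09
   = 514.50
Round up → n₁ = 515; n₂ = r·n₁ = 1.5 × 515 = 773.

n₁ = 515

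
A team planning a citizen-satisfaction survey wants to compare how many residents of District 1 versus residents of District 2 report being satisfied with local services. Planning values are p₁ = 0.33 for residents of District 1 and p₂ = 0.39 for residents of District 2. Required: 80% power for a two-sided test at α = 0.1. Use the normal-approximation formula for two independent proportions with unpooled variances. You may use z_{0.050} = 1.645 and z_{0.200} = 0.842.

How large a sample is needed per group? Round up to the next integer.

n = 789 per group

n = (z_{α/2} + z_β)² · [p₁(1−p₁) + p₂(1−p₂)] / (p₁ − p₂)²
  = (1.645 + 0.842)² · (0.33·0.67 + 0.39·0.61) / (-0.06)²
  = (2.487)² · (0.2211 + 0.2379) / 0.0036
  = 6.1852 · 0.4590 / 0.0036
  = 788.61
Round up → n = 789 per group.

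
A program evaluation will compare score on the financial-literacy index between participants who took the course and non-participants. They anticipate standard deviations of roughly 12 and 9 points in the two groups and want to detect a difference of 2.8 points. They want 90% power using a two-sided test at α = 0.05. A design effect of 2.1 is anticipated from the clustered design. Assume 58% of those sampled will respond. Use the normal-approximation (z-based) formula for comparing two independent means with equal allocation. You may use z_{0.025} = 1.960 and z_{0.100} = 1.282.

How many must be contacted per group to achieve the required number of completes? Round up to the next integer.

n = (z_{α/2} + z_β)² · (σ₁² + σ₂²) / δ²
  = (1.960 + 1.282)² · (12² + 9² = 225) / 2.8²
  = 10.5106 · 225 / 7.84
  = 301.64
Design effect: 2.1 × 301.64 = 633.45.
Adjust for 58% response: 633.45 / 0.58 = 1092.15.
Round up → n = 1093 per group.

n = 1093 per group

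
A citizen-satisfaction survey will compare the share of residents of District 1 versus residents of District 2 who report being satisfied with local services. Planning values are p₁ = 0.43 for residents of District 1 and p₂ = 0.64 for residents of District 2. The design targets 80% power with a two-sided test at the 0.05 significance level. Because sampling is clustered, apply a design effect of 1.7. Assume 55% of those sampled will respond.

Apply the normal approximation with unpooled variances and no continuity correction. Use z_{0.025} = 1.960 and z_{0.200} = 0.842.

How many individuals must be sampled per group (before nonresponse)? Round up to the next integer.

n = 262 per group

n = (z_{α/2} + z_β)² · [p₁(1−p₁) + p₂(1−p₂)] / (p₁ − p₂)²
  = (1.960 + 0.842)² · (0.43·0.57 + 0.64·0.36) / (-0.21)²
  = (2.802)² · (0.2451 + 0.2304) / 0.0441
  = 7.8512 · 0.4755 / 0.0441
  = 84.65
Design effect: 1.7 × 84.65 = 143.91.
Adjust for 55% response: 143.91 / 0.55 = 261.66.
Round up → n = 262 per group.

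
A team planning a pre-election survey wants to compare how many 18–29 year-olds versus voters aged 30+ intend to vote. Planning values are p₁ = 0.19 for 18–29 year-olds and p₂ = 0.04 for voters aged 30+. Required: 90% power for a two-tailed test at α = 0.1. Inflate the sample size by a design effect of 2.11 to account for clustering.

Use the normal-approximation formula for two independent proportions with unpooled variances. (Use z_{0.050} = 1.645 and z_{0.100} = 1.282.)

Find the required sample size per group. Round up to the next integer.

n = 155 per group

n = (z_{α/2} + z_β)² · [p₁(1−p₁) + p₂(1−p₂)] / (p₁ − p₂)²
  = (1.645 + 1.282)² · (0.19·0.81 + 0.04·0.96) / (0.15)²
  = (2.927)² · (0.1539 + 0.0384) / 0.0225
  = 8.5673 · 0.1923 / 0.0225
  = 73.22
Design effect: 2.11 × 73.22 = 154.50.
Round up → n = 155 per group.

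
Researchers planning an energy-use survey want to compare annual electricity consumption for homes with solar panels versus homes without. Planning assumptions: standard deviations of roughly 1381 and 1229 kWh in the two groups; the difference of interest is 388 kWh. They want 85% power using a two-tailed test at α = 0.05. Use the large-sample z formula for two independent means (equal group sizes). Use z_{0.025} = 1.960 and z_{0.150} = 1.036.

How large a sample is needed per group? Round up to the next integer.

n = 204 per group

n = (z_{α/2} + z_β)² · (σ₁² + σ₂²) / δ²
  = (1.960 + 1.036)² · (1381² + 1229² = 3417602) / 388²
  = 8.9760 · 3417602 / 150544
  = 203.77
Round up → n = 204 per group.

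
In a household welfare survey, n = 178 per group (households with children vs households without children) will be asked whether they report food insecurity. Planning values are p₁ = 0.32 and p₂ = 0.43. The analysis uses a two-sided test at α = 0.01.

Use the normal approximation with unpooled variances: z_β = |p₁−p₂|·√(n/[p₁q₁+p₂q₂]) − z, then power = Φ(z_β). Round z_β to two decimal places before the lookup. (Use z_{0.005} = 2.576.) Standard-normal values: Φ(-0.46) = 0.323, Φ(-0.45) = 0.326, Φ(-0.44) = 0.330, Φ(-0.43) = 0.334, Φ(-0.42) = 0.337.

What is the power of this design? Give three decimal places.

Power ≈ 0.337

z_β = |p₁−p₂|·√(n/[p₁q₁+p₂q₂]) − z_{α/2}
    = 0.11 · √(178/0.4627) − 2.576
    = 0.11 · 19.6137 − 2.576
    = 2.1575 − 2.576 = -0.4185 → -0.42
Power = Φ(-0.42) = 0.337.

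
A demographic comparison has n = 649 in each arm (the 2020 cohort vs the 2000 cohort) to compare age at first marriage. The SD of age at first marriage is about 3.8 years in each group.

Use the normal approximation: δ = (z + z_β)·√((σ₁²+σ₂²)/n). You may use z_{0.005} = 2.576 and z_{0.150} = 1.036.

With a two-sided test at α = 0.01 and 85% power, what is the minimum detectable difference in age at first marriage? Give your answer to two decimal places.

δ = (z_{α/2} + z_β) · √((σ₁²+σ₂²)/n)
  = (2.576 + 1.036) · √(28.88/649)
  = 3.612 · √0.0445
  = 3.612 · 0.2109
  = 0.7619

Minimum detectable difference ≈ 0.76 years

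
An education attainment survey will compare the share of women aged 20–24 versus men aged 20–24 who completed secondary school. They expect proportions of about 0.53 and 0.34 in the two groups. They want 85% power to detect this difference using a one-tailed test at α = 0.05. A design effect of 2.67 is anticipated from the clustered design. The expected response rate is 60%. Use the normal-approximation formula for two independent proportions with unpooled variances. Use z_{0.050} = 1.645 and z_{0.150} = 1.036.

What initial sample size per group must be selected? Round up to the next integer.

n = (z_α + z_β)² · [p₁(1−p₁) + p₂(1−p₂)] / (p₁ − p₂)²
  = (1.645 + 1.036)² · (0.53·0.47 + 0.34·0.66) / (0.19)²
  = (2.681)² · (0.2491 + 0.2244) / 0.0361
  = 7.1878 · 0.4735 / 0.0361
  = 94.28
Design effect: 2.67 × 94.28 = 251.72.
Adjust for 60% response: 251.72 / 0.60 = 419.53.
Round up → n = 420 per group.

n = 420 per group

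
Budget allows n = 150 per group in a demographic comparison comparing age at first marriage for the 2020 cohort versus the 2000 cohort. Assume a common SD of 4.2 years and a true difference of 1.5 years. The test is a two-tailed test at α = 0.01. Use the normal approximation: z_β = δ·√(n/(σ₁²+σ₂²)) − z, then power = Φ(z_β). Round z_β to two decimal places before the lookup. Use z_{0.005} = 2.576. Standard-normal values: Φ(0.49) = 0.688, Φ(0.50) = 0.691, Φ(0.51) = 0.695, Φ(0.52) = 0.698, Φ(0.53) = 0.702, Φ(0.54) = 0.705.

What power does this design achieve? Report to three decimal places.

Power ≈ 0.698

z_β = δ·√(n/(σ₁²+σ₂²)) − z_{α/2}
    = 1.5 · √(150/35.28) − 2.576
    = 1.5 · 2.06197 − 2.576
    = 3.0929 − 2.576 = 0.5169 → 0.52
Power = Φ(0.52) = 0.698.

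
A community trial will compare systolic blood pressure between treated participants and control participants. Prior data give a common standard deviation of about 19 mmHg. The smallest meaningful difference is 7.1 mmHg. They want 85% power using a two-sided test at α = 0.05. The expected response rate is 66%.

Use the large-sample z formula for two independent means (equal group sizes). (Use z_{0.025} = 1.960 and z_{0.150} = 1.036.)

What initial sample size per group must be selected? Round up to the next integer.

n = (z_{α/2} + z_β)² · (σ₁² + σ₂²) / δ²
  = (1.960 + 1.036)² · (2·19² = 722) / 7.1²
  = 8.9760 · 722 / 50.41
  = 128.56
Adjust for 66% response: 128.56 / 0.66 = 194.79.
Round up → n = 195 per group.

n = 195 per group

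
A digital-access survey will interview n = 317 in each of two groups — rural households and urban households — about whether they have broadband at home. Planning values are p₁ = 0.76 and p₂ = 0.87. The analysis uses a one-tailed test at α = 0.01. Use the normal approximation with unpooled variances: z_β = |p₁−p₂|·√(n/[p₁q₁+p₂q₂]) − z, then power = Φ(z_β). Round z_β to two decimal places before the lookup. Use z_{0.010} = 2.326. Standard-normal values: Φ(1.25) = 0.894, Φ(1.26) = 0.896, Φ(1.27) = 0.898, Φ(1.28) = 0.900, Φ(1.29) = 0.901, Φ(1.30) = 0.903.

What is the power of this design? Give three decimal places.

z_β = |p₁−p₂|·√(n/[p₁q₁+p₂q₂]) − z_α
    = 0.11 · √(317/0.2955) − 2.326
    = 0.11 · 32.7530 − 2.326
    = 3.6028 − 2.326 = 1.2768 → 1.28
Power = Φ(1.28) = 0.900.

Power ≈ 0.900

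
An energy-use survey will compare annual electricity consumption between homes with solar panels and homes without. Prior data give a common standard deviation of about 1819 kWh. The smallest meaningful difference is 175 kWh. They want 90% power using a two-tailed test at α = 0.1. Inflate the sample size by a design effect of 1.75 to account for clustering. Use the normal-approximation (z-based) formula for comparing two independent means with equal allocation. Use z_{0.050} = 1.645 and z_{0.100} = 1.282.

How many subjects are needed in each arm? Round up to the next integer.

n = 3240 per group

n = (z_{α/2} + z_β)² · (σ₁² + σ₂²) / δ²
  = (1.645 + 1.282)² · (2·1819² = 6617522) / 175²
  = 8.5673 · 6617522 / 30625
  = 1851.25
Design effect: 1.75 × 1851.25 = 3239.69.
Round up → n = 3240 per group.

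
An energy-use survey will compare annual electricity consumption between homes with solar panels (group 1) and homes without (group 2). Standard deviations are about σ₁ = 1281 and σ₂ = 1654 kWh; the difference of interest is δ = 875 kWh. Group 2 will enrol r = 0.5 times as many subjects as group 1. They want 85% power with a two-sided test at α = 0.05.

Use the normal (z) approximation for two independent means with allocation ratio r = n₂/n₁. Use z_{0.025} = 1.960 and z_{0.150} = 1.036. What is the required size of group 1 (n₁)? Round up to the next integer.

n₁ = 84

n₁ = (z_{α/2} + z_β)² · (σ₁² + σ₂²/r) / δ²
   = (1.960 + 1.036)² · (1281² + 1654²/0.5) / 875²
   = 8.9760 · (1640961 + 5471432) / 765625
   = 8.9760 · 7112393 / 765625
   = 83.38
Round up → n₁ = 84; n₂ = r·n₁ = 0.5 × 84 = 42.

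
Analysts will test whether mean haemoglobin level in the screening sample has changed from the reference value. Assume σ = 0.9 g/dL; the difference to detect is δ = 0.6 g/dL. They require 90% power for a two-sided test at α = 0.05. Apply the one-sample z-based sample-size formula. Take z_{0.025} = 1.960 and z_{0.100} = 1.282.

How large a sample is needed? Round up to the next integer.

n = (z_{α/2} + z_β)² · σ² / δ²
  = (1.960 + 1.282)² · 0.9² / 0.6²
  = 10.5106 · 0.81 / 0.36
  = 23.65
Round up → n = 24.

n = 24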